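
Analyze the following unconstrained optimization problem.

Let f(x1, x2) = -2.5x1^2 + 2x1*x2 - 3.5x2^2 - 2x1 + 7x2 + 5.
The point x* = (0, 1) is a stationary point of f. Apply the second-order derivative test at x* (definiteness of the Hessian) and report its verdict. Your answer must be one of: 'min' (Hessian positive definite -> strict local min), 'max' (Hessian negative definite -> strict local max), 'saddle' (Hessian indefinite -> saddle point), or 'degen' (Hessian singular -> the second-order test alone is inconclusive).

Compute the Hessian H = grad^2 f:
  H = [[-5, 2], [2, -7]]
Verify stationarity: grad f(x*) = H x* + g = (0, 0).
Eigenvalues of H: -8.2361, -3.7639.
Both eigenvalues < 0, so H is negative definite -> x* is a strict local max.

max


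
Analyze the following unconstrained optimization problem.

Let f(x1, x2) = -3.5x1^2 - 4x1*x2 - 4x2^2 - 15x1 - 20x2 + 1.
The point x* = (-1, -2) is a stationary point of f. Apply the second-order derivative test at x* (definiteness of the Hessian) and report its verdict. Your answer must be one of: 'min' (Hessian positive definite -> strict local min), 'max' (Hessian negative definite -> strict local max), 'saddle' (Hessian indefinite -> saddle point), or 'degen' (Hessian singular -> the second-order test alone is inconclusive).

Compute the Hessian H = grad^2 f:
  H = [[-7, -4], [-4, -8]]
Verify stationarity: grad f(x*) = H x* + g = (0, 0).
Eigenvalues of H: -11.5311, -3.4689.
Both eigenvalues < 0, so H is negative definite -> x* is a strict local max.

max


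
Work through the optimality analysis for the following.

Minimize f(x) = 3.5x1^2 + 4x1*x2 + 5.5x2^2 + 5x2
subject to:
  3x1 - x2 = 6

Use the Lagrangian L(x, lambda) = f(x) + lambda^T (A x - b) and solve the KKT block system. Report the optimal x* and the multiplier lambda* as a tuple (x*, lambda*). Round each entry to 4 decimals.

Form the Lagrangian:
  L(x, lambda) = (1/2) x^T Q x + c^T x + lambda^T (A x - b)
Stationarity (grad_x L = 0): Q x + c + A^T lambda = 0.
Primal feasibility: A x = b.

This gives the KKT block system:
  [ Q   A^T ] [ x     ]   [-c ]
  [ A    0  ] [ lambda ] = [ b ]

Solving the linear system:
  x*      = (1.5923, -1.2231)
  lambda* = (-2.0846)
  f(x*)   = 3.1962

x* = (1.5923, -1.2231), lambda* = (-2.0846)


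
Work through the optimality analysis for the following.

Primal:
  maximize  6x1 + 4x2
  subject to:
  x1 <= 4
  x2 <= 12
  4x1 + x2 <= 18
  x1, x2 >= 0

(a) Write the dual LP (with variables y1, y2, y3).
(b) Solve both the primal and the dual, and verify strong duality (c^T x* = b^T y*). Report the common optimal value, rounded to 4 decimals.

The standard primal-dual pair for 'max c^T x s.t. A x <= b, x >= 0' is:
  Dual:  min b^T y  s.t.  A^T y >= c,  y >= 0.

So the dual LP is:
  minimize  4y1 + 12y2 + 18y3
  subject to:
    y1 + 4y3 >= 6
    y2 + y3 >= 4
    y1, y2, y3 >= 0

Solving the primal: x* = (1.5, 12).
  primal value c^T x* = 57.
Solving the dual: y* = (0, 2.5, 1.5).
  dual value b^T y* = 57.
Strong duality: c^T x* = b^T y*. Confirmed.

57


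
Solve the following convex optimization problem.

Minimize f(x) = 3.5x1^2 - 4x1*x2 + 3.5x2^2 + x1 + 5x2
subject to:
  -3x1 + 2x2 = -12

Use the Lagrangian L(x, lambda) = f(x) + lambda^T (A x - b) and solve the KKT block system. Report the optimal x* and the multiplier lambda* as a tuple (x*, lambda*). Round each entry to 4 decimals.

Form the Lagrangian:
  L(x, lambda) = (1/2) x^T Q x + c^T x + lambda^T (A x - b)
Stationarity (grad_x L = 0): Q x + c + A^T lambda = 0.
Primal feasibility: A x = b.

This gives the KKT block system:
  [ Q   A^T ] [ x     ]   [-c ]
  [ A    0  ] [ lambda ] = [ b ]

Solving the linear system:
  x*      = (2.8372, -1.7442)
  lambda* = (9.2791)
  f(x*)   = 52.7326

x* = (2.8372, -1.7442), lambda* = (9.2791)


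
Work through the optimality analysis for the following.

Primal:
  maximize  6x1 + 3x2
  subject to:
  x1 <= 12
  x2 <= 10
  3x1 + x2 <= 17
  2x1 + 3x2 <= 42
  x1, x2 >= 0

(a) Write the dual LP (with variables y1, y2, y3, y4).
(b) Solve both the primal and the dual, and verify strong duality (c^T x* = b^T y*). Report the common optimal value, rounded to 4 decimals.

The standard primal-dual pair for 'max c^T x s.t. A x <= b, x >= 0' is:
  Dual:  min b^T y  s.t.  A^T y >= c,  y >= 0.

So the dual LP is:
  minimize  12y1 + 10y2 + 17y3 + 42y4
  subject to:
    y1 + 3y3 + 2y4 >= 6
    y2 + y3 + 3y4 >= 3
    y1, y2, y3, y4 >= 0

Solving the primal: x* = (2.3333, 10).
  primal value c^T x* = 44.
Solving the dual: y* = (0, 1, 2, 0).
  dual value b^T y* = 44.
Strong duality: c^T x* = b^T y*. Confirmed.

44


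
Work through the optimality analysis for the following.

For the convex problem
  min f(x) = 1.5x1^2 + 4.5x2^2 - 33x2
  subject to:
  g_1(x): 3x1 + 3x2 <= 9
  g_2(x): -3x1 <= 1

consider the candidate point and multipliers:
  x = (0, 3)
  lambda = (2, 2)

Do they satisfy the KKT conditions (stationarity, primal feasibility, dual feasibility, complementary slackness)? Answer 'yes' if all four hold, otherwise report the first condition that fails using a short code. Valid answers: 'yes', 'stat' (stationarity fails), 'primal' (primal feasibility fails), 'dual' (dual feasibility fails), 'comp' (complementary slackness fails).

Gradient of f: grad f(x) = Q x + c = (0, -6)
Constraint values g_i(x) = a_i^T x - b_i:
  g_1((0, 3)) = 0
  g_2((0, 3)) = -1
Stationarity residual: grad f(x) + sum_i lambda_i a_i = (0, 0)
  -> stationarity OK
Primal feasibility (all g_i <= 0): OK
Dual feasibility (all lambda_i >= 0): OK
Complementary slackness (lambda_i * g_i(x) = 0 for all i): FAILS

Verdict: the first failing condition is complementary_slackness -> comp.

comp


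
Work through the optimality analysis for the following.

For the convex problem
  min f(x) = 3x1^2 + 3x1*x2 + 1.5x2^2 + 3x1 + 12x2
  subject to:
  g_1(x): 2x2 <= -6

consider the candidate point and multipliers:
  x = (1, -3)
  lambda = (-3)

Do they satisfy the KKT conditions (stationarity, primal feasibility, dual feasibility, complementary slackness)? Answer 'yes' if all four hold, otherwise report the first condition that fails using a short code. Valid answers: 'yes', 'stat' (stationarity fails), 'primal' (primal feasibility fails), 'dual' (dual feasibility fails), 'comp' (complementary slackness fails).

Gradient of f: grad f(x) = Q x + c = (0, 6)
Constraint values g_i(x) = a_i^T x - b_i:
  g_1((1, -3)) = 0
Stationarity residual: grad f(x) + sum_i lambda_i a_i = (0, 0)
  -> stationarity OK
Primal feasibility (all g_i <= 0): OK
Dual feasibility (all lambda_i >= 0): FAILS
Complementary slackness (lambda_i * g_i(x) = 0 for all i): OK

Verdict: the first failing condition is dual_feasibility -> dual.

dual


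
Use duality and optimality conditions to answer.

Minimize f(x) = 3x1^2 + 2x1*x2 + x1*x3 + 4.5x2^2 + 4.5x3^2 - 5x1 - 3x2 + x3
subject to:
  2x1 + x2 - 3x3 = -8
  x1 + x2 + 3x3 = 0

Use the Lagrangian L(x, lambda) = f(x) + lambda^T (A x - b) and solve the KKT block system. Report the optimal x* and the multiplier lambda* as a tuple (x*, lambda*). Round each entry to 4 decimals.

Form the Lagrangian:
  L(x, lambda) = (1/2) x^T Q x + c^T x + lambda^T (A x - b)
Stationarity (grad_x L = 0): Q x + c + A^T lambda = 0.
Primal feasibility: A x = b.

This gives the KKT block system:
  [ Q   A^T ] [ x     ]   [-c ]
  [ A    0  ] [ lambda ] = [ b ]

Solving the linear system:
  x*      = (-2.352, -0.472, 0.9413)
  lambda* = (7.1627, 4.7893)
  f(x*)   = 35.7093

x* = (-2.352, -0.472, 0.9413), lambda* = (7.1627, 4.7893)


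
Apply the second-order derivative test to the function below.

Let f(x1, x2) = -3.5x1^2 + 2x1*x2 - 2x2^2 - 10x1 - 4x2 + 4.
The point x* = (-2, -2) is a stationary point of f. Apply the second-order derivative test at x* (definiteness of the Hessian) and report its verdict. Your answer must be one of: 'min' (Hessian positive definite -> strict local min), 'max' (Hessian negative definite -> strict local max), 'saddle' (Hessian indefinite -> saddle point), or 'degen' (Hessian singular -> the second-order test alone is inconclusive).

Compute the Hessian H = grad^2 f:
  H = [[-7, 2], [2, -4]]
Verify stationarity: grad f(x*) = H x* + g = (0, 0).
Eigenvalues of H: -8, -3.
Both eigenvalues < 0, so H is negative definite -> x* is a strict local max.

max


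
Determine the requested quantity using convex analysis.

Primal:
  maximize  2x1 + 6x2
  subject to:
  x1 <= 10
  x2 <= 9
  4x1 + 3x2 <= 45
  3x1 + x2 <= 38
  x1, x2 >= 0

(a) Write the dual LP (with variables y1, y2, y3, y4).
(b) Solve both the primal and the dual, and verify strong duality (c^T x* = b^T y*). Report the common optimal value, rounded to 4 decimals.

The standard primal-dual pair for 'max c^T x s.t. A x <= b, x >= 0' is:
  Dual:  min b^T y  s.t.  A^T y >= c,  y >= 0.

So the dual LP is:
  minimize  10y1 + 9y2 + 45y3 + 38y4
  subject to:
    y1 + 4y3 + 3y4 >= 2
    y2 + 3y3 + y4 >= 6
    y1, y2, y3, y4 >= 0

Solving the primal: x* = (4.5, 9).
  primal value c^T x* = 63.
Solving the dual: y* = (0, 4.5, 0.5, 0).
  dual value b^T y* = 63.
Strong duality: c^T x* = b^T y*. Confirmed.

63


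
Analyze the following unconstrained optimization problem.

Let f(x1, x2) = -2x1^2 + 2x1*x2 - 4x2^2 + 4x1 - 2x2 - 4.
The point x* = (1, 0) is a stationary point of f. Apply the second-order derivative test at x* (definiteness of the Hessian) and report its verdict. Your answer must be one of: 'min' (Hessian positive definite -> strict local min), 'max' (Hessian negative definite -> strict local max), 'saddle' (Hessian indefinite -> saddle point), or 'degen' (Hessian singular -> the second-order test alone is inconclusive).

Compute the Hessian H = grad^2 f:
  H = [[-4, 2], [2, -8]]
Verify stationarity: grad f(x*) = H x* + g = (0, 0).
Eigenvalues of H: -8.8284, -3.1716.
Both eigenvalues < 0, so H is negative definite -> x* is a strict local max.

max


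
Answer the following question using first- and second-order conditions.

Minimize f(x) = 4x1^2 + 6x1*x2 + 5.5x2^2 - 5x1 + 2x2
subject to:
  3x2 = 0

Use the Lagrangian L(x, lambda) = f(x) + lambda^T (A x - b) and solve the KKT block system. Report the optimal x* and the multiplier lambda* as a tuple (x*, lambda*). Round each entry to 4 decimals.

Form the Lagrangian:
  L(x, lambda) = (1/2) x^T Q x + c^T x + lambda^T (A x - b)
Stationarity (grad_x L = 0): Q x + c + A^T lambda = 0.
Primal feasibility: A x = b.

This gives the KKT block system:
  [ Q   A^T ] [ x     ]   [-c ]
  [ A    0  ] [ lambda ] = [ b ]

Solving the linear system:
  x*      = (0.625, 0)
  lambda* = (-1.9167)
  f(x*)   = -1.5625

x* = (0.625, 0), lambda* = (-1.9167)


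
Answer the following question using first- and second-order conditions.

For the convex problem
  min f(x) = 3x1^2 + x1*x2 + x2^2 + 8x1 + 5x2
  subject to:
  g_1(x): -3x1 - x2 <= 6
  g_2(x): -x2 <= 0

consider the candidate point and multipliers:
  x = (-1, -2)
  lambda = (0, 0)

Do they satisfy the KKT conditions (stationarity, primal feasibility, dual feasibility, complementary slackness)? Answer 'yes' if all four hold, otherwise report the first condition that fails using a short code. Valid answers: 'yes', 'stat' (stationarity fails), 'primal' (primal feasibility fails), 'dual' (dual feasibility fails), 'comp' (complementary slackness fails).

Gradient of f: grad f(x) = Q x + c = (0, 0)
Constraint values g_i(x) = a_i^T x - b_i:
  g_1((-1, -2)) = -1
  g_2((-1, -2)) = 2
Stationarity residual: grad f(x) + sum_i lambda_i a_i = (0, 0)
  -> stationarity OK
Primal feasibility (all g_i <= 0): FAILS
Dual feasibility (all lambda_i >= 0): OK
Complementary slackness (lambda_i * g_i(x) = 0 for all i): OK

Verdict: the first failing condition is primal_feasibility -> primal.

primal


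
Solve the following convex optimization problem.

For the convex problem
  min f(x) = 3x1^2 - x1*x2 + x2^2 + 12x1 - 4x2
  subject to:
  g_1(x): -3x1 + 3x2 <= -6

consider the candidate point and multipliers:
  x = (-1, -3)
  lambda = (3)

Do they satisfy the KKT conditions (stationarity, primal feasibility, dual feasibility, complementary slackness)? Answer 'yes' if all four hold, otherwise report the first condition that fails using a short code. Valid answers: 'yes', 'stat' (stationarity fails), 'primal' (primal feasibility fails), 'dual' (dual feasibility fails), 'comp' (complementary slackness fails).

Gradient of f: grad f(x) = Q x + c = (9, -9)
Constraint values g_i(x) = a_i^T x - b_i:
  g_1((-1, -3)) = 0
Stationarity residual: grad f(x) + sum_i lambda_i a_i = (0, 0)
  -> stationarity OK
Primal feasibility (all g_i <= 0): OK
Dual feasibility (all lambda_i >= 0): OK
Complementary slackness (lambda_i * g_i(x) = 0 for all i): OK

Verdict: yes, KKT holds.

yes


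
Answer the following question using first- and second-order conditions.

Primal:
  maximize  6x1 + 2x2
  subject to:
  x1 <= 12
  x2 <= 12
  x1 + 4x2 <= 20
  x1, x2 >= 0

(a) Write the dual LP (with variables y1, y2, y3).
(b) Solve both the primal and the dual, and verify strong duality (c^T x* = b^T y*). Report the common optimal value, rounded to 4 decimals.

The standard primal-dual pair for 'max c^T x s.t. A x <= b, x >= 0' is:
  Dual:  min b^T y  s.t.  A^T y >= c,  y >= 0.

So the dual LP is:
  minimize  12y1 + 12y2 + 20y3
  subject to:
    y1 + y3 >= 6
    y2 + 4y3 >= 2
    y1, y2, y3 >= 0

Solving the primal: x* = (12, 2).
  primal value c^T x* = 76.
Solving the dual: y* = (5.5, 0, 0.5).
  dual value b^T y* = 76.
Strong duality: c^T x* = b^T y*. Confirmed.

76


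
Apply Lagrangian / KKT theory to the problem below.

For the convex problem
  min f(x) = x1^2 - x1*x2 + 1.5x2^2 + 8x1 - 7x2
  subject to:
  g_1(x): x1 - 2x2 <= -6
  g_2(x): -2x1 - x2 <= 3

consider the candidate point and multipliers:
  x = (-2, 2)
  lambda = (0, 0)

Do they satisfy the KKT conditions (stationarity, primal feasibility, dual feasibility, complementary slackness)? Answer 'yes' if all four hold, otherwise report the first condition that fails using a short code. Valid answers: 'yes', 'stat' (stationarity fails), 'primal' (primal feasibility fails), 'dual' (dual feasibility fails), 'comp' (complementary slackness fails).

Gradient of f: grad f(x) = Q x + c = (2, 1)
Constraint values g_i(x) = a_i^T x - b_i:
  g_1((-2, 2)) = 0
  g_2((-2, 2)) = -1
Stationarity residual: grad f(x) + sum_i lambda_i a_i = (2, 1)
  -> stationarity FAILS
Primal feasibility (all g_i <= 0): OK
Dual feasibility (all lambda_i >= 0): OK
Complementary slackness (lambda_i * g_i(x) = 0 for all i): OK

Verdict: the first failing condition is stationarity -> stat.

stat


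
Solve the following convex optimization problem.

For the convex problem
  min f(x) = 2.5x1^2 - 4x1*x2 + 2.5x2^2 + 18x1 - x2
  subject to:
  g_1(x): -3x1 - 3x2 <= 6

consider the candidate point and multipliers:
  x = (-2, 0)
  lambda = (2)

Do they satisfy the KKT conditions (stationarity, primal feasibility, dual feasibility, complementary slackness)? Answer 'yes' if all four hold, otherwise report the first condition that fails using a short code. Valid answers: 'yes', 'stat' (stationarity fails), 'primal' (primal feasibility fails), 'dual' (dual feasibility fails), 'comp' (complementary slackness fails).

Gradient of f: grad f(x) = Q x + c = (8, 7)
Constraint values g_i(x) = a_i^T x - b_i:
  g_1((-2, 0)) = 0
Stationarity residual: grad f(x) + sum_i lambda_i a_i = (2, 1)
  -> stationarity FAILS
Primal feasibility (all g_i <= 0): OK
Dual feasibility (all lambda_i >= 0): OK
Complementary slackness (lambda_i * g_i(x) = 0 for all i): OK

Verdict: the first failing condition is stationarity -> stat.

stat


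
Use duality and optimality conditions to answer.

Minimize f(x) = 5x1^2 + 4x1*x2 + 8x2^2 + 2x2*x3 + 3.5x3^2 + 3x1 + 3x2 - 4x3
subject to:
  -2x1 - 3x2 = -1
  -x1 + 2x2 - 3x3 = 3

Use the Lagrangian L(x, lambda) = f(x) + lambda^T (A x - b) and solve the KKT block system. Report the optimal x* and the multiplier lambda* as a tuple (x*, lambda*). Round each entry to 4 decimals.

Form the Lagrangian:
  L(x, lambda) = (1/2) x^T Q x + c^T x + lambda^T (A x - b)
Stationarity (grad_x L = 0): Q x + c + A^T lambda = 0.
Primal feasibility: A x = b.

This gives the KKT block system:
  [ Q   A^T ] [ x     ]   [-c ]
  [ A    0  ] [ lambda ] = [ b ]

Solving the linear system:
  x*      = (-0.3672, 0.5782, -0.4922)
  lambda* = (1.8683, -2.0962)
  f(x*)   = 5.3792

x* = (-0.3672, 0.5782, -0.4922), lambda* = (1.8683, -2.0962)


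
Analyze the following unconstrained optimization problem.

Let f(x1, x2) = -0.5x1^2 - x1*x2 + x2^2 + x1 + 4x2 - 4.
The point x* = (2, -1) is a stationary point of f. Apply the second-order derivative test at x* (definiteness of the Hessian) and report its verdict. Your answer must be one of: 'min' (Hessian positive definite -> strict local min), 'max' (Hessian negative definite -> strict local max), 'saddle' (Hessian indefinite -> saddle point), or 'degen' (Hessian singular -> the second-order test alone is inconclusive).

Compute the Hessian H = grad^2 f:
  H = [[-1, -1], [-1, 2]]
Verify stationarity: grad f(x*) = H x* + g = (0, 0).
Eigenvalues of H: -1.3028, 2.3028.
Eigenvalues have mixed signs, so H is indefinite -> x* is a saddle point.

saddle


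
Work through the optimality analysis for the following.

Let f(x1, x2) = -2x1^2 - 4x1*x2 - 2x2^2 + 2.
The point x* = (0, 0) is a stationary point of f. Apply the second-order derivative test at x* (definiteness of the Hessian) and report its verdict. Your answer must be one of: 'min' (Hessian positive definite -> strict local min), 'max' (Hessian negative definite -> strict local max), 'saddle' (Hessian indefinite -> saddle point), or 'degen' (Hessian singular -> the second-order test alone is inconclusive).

Compute the Hessian H = grad^2 f:
  H = [[-4, -4], [-4, -4]]
Verify stationarity: grad f(x*) = H x* + g = (0, 0).
Eigenvalues of H: -8, 0.
H has a zero eigenvalue (singular; negative semidefinite but not definite), so H is neither positive definite, negative definite, nor indefinite. The second-order test alone is inconclusive -> degen.
(Indeed, f is constant along the null direction of H through x*, so x* is not a strict local extremum.)

degen


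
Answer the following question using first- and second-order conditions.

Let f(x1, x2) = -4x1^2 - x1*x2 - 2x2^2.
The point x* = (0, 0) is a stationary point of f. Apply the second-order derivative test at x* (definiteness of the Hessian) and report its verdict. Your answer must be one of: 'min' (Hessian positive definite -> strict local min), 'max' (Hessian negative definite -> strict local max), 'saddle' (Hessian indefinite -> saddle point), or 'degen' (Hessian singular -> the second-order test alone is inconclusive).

Compute the Hessian H = grad^2 f:
  H = [[-8, -1], [-1, -4]]
Verify stationarity: grad f(x*) = H x* + g = (0, 0).
Eigenvalues of H: -8.2361, -3.7639.
Both eigenvalues < 0, so H is negative definite -> x* is a strict local max.

max


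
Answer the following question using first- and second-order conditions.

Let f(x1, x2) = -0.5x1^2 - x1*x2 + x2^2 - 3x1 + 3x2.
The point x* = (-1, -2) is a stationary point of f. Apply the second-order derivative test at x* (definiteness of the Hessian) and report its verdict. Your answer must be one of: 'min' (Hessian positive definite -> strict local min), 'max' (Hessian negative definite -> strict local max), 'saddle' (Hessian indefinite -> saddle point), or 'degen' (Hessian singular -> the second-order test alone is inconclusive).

Compute the Hessian H = grad^2 f:
  H = [[-1, -1], [-1, 2]]
Verify stationarity: grad f(x*) = H x* + g = (0, 0).
Eigenvalues of H: -1.3028, 2.3028.
Eigenvalues have mixed signs, so H is indefinite -> x* is a saddle point.

saddle


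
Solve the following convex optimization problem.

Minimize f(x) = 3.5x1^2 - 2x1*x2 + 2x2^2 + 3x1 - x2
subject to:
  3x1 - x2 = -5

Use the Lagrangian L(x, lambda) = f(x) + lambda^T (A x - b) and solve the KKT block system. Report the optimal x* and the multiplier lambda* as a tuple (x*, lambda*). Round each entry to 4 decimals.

Form the Lagrangian:
  L(x, lambda) = (1/2) x^T Q x + c^T x + lambda^T (A x - b)
Stationarity (grad_x L = 0): Q x + c + A^T lambda = 0.
Primal feasibility: A x = b.

This gives the KKT block system:
  [ Q   A^T ] [ x     ]   [-c ]
  [ A    0  ] [ lambda ] = [ b ]

Solving the linear system:
  x*      = (-1.6129, 0.1613)
  lambda* = (2.871)
  f(x*)   = 4.6774

x* = (-1.6129, 0.1613), lambda* = (2.871)


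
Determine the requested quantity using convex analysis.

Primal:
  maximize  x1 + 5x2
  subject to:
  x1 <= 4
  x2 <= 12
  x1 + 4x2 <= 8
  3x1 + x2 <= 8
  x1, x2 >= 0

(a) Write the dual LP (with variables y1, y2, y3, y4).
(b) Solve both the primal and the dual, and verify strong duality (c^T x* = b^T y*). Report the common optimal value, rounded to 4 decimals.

The standard primal-dual pair for 'max c^T x s.t. A x <= b, x >= 0' is:
  Dual:  min b^T y  s.t.  A^T y >= c,  y >= 0.

So the dual LP is:
  minimize  4y1 + 12y2 + 8y3 + 8y4
  subject to:
    y1 + y3 + 3y4 >= 1
    y2 + 4y3 + y4 >= 5
    y1, y2, y3, y4 >= 0

Solving the primal: x* = (0, 2).
  primal value c^T x* = 10.
Solving the dual: y* = (0, 0, 1.25, 0).
  dual value b^T y* = 10.
Strong duality: c^T x* = b^T y*. Confirmed.

10


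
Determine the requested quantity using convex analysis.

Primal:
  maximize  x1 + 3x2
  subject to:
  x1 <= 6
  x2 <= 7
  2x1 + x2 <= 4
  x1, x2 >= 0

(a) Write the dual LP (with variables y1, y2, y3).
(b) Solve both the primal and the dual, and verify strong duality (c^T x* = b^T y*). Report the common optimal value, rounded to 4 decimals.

The standard primal-dual pair for 'max c^T x s.t. A x <= b, x >= 0' is:
  Dual:  min b^T y  s.t.  A^T y >= c,  y >= 0.

So the dual LP is:
  minimize  6y1 + 7y2 + 4y3
  subject to:
    y1 + 2y3 >= 1
    y2 + y3 >= 3
    y1, y2, y3 >= 0

Solving the primal: x* = (0, 4).
  primal value c^T x* = 12.
Solving the dual: y* = (0, 0, 3).
  dual value b^T y* = 12.
Strong duality: c^T x* = b^T y*. Confirmed.

12


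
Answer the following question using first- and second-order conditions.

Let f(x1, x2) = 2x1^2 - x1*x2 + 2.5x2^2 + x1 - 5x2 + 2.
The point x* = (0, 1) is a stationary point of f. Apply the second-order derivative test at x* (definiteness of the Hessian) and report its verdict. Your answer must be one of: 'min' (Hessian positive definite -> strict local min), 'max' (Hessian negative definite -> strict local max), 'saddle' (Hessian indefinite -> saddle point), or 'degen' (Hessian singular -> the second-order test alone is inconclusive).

Compute the Hessian H = grad^2 f:
  H = [[4, -1], [-1, 5]]
Verify stationarity: grad f(x*) = H x* + g = (0, 0).
Eigenvalues of H: 3.382, 5.618.
Both eigenvalues > 0, so H is positive definite -> x* is a strict local min.

min


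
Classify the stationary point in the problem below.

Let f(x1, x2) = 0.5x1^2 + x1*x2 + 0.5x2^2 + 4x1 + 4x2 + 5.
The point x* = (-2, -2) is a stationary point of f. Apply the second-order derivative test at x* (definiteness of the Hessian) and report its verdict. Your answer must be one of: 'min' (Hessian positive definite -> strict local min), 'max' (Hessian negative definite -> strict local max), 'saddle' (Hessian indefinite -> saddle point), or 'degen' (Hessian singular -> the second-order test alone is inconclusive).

Compute the Hessian H = grad^2 f:
  H = [[1, 1], [1, 1]]
Verify stationarity: grad f(x*) = H x* + g = (0, 0).
Eigenvalues of H: 0, 2.
H has a zero eigenvalue (singular; positive semidefinite but not definite), so H is neither positive definite, negative definite, nor indefinite. The second-order test alone is inconclusive -> degen.
(Indeed, f is constant along the null direction of H through x*, so x* is not a strict local extremum.)

degen


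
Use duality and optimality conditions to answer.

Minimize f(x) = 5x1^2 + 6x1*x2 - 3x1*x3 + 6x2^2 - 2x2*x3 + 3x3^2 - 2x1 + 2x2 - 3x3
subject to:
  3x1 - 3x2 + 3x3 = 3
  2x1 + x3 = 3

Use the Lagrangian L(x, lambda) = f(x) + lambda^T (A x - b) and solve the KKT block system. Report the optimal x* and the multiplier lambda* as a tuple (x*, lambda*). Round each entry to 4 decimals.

Form the Lagrangian:
  L(x, lambda) = (1/2) x^T Q x + c^T x + lambda^T (A x - b)
Stationarity (grad_x L = 0): Q x + c + A^T lambda = 0.
Primal feasibility: A x = b.

This gives the KKT block system:
  [ Q   A^T ] [ x     ]   [-c ]
  [ A    0  ] [ lambda ] = [ b ]

Solving the linear system:
  x*      = (1.0789, 0.9211, 0.8421)
  lambda* = (5.9474, -14.8158)
  f(x*)   = 11.8816

x* = (1.0789, 0.9211, 0.8421), lambda* = (5.9474, -14.8158)


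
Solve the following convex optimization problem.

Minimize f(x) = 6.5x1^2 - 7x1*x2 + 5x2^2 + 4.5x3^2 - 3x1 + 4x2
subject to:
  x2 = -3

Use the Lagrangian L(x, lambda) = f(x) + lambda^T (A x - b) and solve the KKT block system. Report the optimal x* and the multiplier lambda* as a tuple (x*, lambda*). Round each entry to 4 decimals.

Form the Lagrangian:
  L(x, lambda) = (1/2) x^T Q x + c^T x + lambda^T (A x - b)
Stationarity (grad_x L = 0): Q x + c + A^T lambda = 0.
Primal feasibility: A x = b.

This gives the KKT block system:
  [ Q   A^T ] [ x     ]   [-c ]
  [ A    0  ] [ lambda ] = [ b ]

Solving the linear system:
  x*      = (-1.3846, -3, 0)
  lambda* = (16.3077)
  f(x*)   = 20.5385

x* = (-1.3846, -3, 0), lambda* = (16.3077)


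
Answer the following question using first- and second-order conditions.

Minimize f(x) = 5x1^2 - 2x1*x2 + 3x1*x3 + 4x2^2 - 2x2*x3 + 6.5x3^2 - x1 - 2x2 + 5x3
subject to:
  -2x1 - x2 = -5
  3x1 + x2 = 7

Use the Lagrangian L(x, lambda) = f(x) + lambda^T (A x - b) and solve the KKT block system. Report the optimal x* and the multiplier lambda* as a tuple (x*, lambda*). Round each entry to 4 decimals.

Form the Lagrangian:
  L(x, lambda) = (1/2) x^T Q x + c^T x + lambda^T (A x - b)
Stationarity (grad_x L = 0): Q x + c + A^T lambda = 0.
Primal feasibility: A x = b.

This gives the KKT block system:
  [ Q   A^T ] [ x     ]   [-c ]
  [ A    0  ] [ lambda ] = [ b ]

Solving the linear system:
  x*      = (2, 1, -0.6923)
  lambda* = (-4.7692, -8.1538)
  f(x*)   = 12.8846

x* = (2, 1, -0.6923), lambda* = (-4.7692, -8.1538)


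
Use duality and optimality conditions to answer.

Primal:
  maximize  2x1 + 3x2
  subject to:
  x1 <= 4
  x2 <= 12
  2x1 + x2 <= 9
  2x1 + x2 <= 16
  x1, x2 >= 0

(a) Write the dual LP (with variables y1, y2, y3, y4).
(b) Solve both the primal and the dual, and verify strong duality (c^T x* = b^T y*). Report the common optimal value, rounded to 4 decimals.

The standard primal-dual pair for 'max c^T x s.t. A x <= b, x >= 0' is:
  Dual:  min b^T y  s.t.  A^T y >= c,  y >= 0.

So the dual LP is:
  minimize  4y1 + 12y2 + 9y3 + 16y4
  subject to:
    y1 + 2y3 + 2y4 >= 2
    y2 + y3 + y4 >= 3
    y1, y2, y3, y4 >= 0

Solving the primal: x* = (0, 9).
  primal value c^T x* = 27.
Solving the dual: y* = (0, 0, 3, 0).
  dual value b^T y* = 27.
Strong duality: c^T x* = b^T y*. Confirmed.

27


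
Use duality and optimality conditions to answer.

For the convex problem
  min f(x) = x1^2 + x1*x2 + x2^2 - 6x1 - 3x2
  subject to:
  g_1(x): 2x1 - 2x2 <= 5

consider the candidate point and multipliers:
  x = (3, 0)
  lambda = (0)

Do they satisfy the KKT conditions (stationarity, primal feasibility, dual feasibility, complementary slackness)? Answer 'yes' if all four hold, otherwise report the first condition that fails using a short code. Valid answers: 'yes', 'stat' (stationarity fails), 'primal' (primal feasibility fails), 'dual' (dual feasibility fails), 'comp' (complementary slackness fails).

Gradient of f: grad f(x) = Q x + c = (0, 0)
Constraint values g_i(x) = a_i^T x - b_i:
  g_1((3, 0)) = 1
Stationarity residual: grad f(x) + sum_i lambda_i a_i = (0, 0)
  -> stationarity OK
Primal feasibility (all g_i <= 0): FAILS
Dual feasibility (all lambda_i >= 0): OK
Complementary slackness (lambda_i * g_i(x) = 0 for all i): OK

Verdict: the first failing condition is primal_feasibility -> primal.

primal


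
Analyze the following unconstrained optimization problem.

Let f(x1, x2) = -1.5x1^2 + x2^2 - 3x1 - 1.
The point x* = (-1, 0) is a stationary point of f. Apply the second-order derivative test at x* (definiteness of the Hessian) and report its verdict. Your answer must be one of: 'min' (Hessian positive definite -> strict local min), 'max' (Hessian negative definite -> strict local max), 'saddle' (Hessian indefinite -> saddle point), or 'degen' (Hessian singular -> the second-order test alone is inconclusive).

Compute the Hessian H = grad^2 f:
  H = [[-3, 0], [0, 2]]
Verify stationarity: grad f(x*) = H x* + g = (0, 0).
Eigenvalues of H: -3, 2.
Eigenvalues have mixed signs, so H is indefinite -> x* is a saddle point.

saddle


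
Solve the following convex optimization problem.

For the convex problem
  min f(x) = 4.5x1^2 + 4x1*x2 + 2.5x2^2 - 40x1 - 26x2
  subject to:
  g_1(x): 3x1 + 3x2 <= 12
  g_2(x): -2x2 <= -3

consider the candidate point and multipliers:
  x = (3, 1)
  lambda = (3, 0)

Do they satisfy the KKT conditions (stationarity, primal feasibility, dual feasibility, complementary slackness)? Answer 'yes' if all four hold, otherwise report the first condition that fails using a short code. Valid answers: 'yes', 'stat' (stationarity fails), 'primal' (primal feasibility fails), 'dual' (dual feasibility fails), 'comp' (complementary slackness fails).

Gradient of f: grad f(x) = Q x + c = (-9, -9)
Constraint values g_i(x) = a_i^T x - b_i:
  g_1((3, 1)) = 0
  g_2((3, 1)) = 1
Stationarity residual: grad f(x) + sum_i lambda_i a_i = (0, 0)
  -> stationarity OK
Primal feasibility (all g_i <= 0): FAILS
Dual feasibility (all lambda_i >= 0): OK
Complementary slackness (lambda_i * g_i(x) = 0 for all i): OK

Verdict: the first failing condition is primal_feasibility -> primal.

primal


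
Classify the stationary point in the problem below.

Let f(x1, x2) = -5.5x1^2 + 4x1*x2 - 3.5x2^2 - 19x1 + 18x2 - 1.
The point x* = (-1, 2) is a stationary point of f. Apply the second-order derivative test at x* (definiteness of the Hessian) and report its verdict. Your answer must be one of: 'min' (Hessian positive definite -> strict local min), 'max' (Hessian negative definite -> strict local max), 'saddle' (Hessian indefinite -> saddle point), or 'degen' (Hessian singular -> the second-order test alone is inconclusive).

Compute the Hessian H = grad^2 f:
  H = [[-11, 4], [4, -7]]
Verify stationarity: grad f(x*) = H x* + g = (0, 0).
Eigenvalues of H: -13.4721, -4.5279.
Both eigenvalues < 0, so H is negative definite -> x* is a strict local max.

max


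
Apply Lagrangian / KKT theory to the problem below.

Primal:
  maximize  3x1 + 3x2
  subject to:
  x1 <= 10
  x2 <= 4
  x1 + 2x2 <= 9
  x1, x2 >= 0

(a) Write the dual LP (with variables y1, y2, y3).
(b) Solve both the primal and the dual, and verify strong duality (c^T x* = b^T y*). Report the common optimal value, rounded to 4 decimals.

The standard primal-dual pair for 'max c^T x s.t. A x <= b, x >= 0' is:
  Dual:  min b^T y  s.t.  A^T y >= c,  y >= 0.

So the dual LP is:
  minimize  10y1 + 4y2 + 9y3
  subject to:
    y1 + y3 >= 3
    y2 + 2y3 >= 3
    y1, y2, y3 >= 0

Solving the primal: x* = (9, 0).
  primal value c^T x* = 27.
Solving the dual: y* = (0, 0, 3).
  dual value b^T y* = 27.
Strong duality: c^T x* = b^T y*. Confirmed.

27


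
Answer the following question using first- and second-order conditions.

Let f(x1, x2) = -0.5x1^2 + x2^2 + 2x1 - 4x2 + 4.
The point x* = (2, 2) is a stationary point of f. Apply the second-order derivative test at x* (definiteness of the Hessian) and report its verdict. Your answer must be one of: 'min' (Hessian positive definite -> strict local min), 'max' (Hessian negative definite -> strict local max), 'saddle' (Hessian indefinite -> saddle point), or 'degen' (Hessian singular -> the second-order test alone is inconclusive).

Compute the Hessian H = grad^2 f:
  H = [[-1, 0], [0, 2]]
Verify stationarity: grad f(x*) = H x* + g = (0, 0).
Eigenvalues of H: -1, 2.
Eigenvalues have mixed signs, so H is indefinite -> x* is a saddle point.

saddle


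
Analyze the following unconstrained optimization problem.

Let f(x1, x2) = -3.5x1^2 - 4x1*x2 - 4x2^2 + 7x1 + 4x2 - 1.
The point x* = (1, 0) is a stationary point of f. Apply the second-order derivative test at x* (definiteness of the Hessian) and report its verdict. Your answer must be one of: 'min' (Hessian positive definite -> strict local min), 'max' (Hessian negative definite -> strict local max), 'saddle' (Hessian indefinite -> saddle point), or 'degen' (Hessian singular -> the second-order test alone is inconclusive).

Compute the Hessian H = grad^2 f:
  H = [[-7, -4], [-4, -8]]
Verify stationarity: grad f(x*) = H x* + g = (0, 0).
Eigenvalues of H: -11.5311, -3.4689.
Both eigenvalues < 0, so H is negative definite -> x* is a strict local max.

max


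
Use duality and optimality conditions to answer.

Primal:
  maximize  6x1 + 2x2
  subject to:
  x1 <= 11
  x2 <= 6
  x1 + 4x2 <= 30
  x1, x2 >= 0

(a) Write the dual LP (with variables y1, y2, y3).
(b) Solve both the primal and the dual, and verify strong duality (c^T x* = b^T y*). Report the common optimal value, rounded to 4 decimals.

The standard primal-dual pair for 'max c^T x s.t. A x <= b, x >= 0' is:
  Dual:  min b^T y  s.t.  A^T y >= c,  y >= 0.

So the dual LP is:
  minimize  11y1 + 6y2 + 30y3
  subject to:
    y1 + y3 >= 6
    y2 + 4y3 >= 2
    y1, y2, y3 >= 0

Solving the primal: x* = (11, 4.75).
  primal value c^T x* = 75.5.
Solving the dual: y* = (5.5, 0, 0.5).
  dual value b^T y* = 75.5.
Strong duality: c^T x* = b^T y*. Confirmed.

75.5


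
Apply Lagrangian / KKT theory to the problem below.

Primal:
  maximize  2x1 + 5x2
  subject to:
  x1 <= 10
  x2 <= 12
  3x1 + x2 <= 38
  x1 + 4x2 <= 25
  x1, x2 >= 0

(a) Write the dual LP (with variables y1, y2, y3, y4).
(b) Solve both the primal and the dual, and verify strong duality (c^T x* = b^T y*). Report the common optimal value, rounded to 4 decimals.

The standard primal-dual pair for 'max c^T x s.t. A x <= b, x >= 0' is:
  Dual:  min b^T y  s.t.  A^T y >= c,  y >= 0.

So the dual LP is:
  minimize  10y1 + 12y2 + 38y3 + 25y4
  subject to:
    y1 + 3y3 + y4 >= 2
    y2 + y3 + 4y4 >= 5
    y1, y2, y3, y4 >= 0

Solving the primal: x* = (10, 3.75).
  primal value c^T x* = 38.75.
Solving the dual: y* = (0.75, 0, 0, 1.25).
  dual value b^T y* = 38.75.
Strong duality: c^T x* = b^T y*. Confirmed.

38.75


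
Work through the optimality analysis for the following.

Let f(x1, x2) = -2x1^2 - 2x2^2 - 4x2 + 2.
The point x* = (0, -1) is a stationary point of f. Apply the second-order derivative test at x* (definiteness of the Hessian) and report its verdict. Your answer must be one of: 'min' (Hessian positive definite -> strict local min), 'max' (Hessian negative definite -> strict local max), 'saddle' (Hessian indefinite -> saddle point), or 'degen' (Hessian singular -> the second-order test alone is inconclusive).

Compute the Hessian H = grad^2 f:
  H = [[-4, 0], [0, -4]]
Verify stationarity: grad f(x*) = H x* + g = (0, 0).
Eigenvalues of H: -4, -4.
Both eigenvalues < 0, so H is negative definite -> x* is a strict local max.

max


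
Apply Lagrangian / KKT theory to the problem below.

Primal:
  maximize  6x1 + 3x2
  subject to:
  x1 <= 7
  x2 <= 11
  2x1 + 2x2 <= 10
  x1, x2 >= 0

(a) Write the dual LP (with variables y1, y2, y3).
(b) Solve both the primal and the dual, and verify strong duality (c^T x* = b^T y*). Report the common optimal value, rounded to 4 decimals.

The standard primal-dual pair for 'max c^T x s.t. A x <= b, x >= 0' is:
  Dual:  min b^T y  s.t.  A^T y >= c,  y >= 0.

So the dual LP is:
  minimize  7y1 + 11y2 + 10y3
  subject to:
    y1 + 2y3 >= 6
    y2 + 2y3 >= 3
    y1, y2, y3 >= 0

Solving the primal: x* = (5, 0).
  primal value c^T x* = 30.
Solving the dual: y* = (0, 0, 3).
  dual value b^T y* = 30.
Strong duality: c^T x* = b^T y*. Confirmed.

30


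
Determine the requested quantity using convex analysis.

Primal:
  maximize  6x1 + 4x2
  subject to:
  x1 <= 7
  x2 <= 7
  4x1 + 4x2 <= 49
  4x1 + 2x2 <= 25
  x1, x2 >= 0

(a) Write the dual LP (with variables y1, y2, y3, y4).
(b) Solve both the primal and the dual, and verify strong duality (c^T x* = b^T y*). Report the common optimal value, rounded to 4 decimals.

The standard primal-dual pair for 'max c^T x s.t. A x <= b, x >= 0' is:
  Dual:  min b^T y  s.t.  A^T y >= c,  y >= 0.

So the dual LP is:
  minimize  7y1 + 7y2 + 49y3 + 25y4
  subject to:
    y1 + 4y3 + 4y4 >= 6
    y2 + 4y3 + 2y4 >= 4
    y1, y2, y3, y4 >= 0

Solving the primal: x* = (2.75, 7).
  primal value c^T x* = 44.5.
Solving the dual: y* = (0, 1, 0, 1.5).
  dual value b^T y* = 44.5.
Strong duality: c^T x* = b^T y*. Confirmed.

44.5


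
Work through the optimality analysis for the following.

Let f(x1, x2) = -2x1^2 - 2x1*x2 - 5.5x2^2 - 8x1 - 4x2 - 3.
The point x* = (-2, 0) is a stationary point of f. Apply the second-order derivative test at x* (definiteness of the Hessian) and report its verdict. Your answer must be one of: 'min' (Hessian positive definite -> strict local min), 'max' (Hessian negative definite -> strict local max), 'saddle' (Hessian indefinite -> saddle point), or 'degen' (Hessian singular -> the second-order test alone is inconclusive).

Compute the Hessian H = grad^2 f:
  H = [[-4, -2], [-2, -11]]
Verify stationarity: grad f(x*) = H x* + g = (0, 0).
Eigenvalues of H: -11.5311, -3.4689.
Both eigenvalues < 0, so H is negative definite -> x* is a strict local max.

max


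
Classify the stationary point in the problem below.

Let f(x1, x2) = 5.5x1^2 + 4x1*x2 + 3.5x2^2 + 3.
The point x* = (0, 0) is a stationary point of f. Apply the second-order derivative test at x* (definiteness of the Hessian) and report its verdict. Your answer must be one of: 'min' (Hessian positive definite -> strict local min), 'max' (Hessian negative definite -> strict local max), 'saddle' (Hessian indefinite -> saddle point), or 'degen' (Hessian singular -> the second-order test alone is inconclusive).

Compute the Hessian H = grad^2 f:
  H = [[11, 4], [4, 7]]
Verify stationarity: grad f(x*) = H x* + g = (0, 0).
Eigenvalues of H: 4.5279, 13.4721.
Both eigenvalues > 0, so H is positive definite -> x* is a strict local min.

min


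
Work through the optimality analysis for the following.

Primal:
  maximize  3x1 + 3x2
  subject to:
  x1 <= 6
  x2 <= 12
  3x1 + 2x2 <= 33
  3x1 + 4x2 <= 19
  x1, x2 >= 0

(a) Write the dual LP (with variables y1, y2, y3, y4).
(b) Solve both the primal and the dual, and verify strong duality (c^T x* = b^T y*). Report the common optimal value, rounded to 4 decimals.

The standard primal-dual pair for 'max c^T x s.t. A x <= b, x >= 0' is:
  Dual:  min b^T y  s.t.  A^T y >= c,  y >= 0.

So the dual LP is:
  minimize  6y1 + 12y2 + 33y3 + 19y4
  subject to:
    y1 + 3y3 + 3y4 >= 3
    y2 + 2y3 + 4y4 >= 3
    y1, y2, y3, y4 >= 0

Solving the primal: x* = (6, 0.25).
  primal value c^T x* = 18.75.
Solving the dual: y* = (0.75, 0, 0, 0.75).
  dual value b^T y* = 18.75.
Strong duality: c^T x* = b^T y*. Confirmed.

18.75


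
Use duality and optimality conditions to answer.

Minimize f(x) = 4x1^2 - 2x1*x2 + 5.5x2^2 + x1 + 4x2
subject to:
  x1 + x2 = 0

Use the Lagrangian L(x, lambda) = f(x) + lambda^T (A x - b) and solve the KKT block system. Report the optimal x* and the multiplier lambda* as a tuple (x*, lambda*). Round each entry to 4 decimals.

Form the Lagrangian:
  L(x, lambda) = (1/2) x^T Q x + c^T x + lambda^T (A x - b)
Stationarity (grad_x L = 0): Q x + c + A^T lambda = 0.
Primal feasibility: A x = b.

This gives the KKT block system:
  [ Q   A^T ] [ x     ]   [-c ]
  [ A    0  ] [ lambda ] = [ b ]

Solving the linear system:
  x*      = (0.1304, -0.1304)
  lambda* = (-2.3043)
  f(x*)   = -0.1957

x* = (0.1304, -0.1304), lambda* = (-2.3043)


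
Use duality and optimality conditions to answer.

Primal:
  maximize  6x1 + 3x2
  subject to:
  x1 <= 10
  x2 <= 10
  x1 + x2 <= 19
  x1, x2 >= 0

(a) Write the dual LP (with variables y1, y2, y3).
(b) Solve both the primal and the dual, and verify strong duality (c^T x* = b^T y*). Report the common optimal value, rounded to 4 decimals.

The standard primal-dual pair for 'max c^T x s.t. A x <= b, x >= 0' is:
  Dual:  min b^T y  s.t.  A^T y >= c,  y >= 0.

So the dual LP is:
  minimize  10y1 + 10y2 + 19y3
  subject to:
    y1 + y3 >= 6
    y2 + y3 >= 3
    y1, y2, y3 >= 0

Solving the primal: x* = (10, 9).
  primal value c^T x* = 87.
Solving the dual: y* = (3, 0, 3).
  dual value b^T y* = 87.
Strong duality: c^T x* = b^T y*. Confirmed.

87
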